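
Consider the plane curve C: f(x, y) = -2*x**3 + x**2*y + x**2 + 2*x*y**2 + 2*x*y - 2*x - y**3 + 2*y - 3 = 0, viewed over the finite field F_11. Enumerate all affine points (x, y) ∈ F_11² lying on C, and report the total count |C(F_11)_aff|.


Affine F_11-points: {(1, 1), (1, 3), (1, 9), (4, 3), (5, 2), (5, 9), (5, 10), (7, 10), (8, 0), (8, 2), (8, 3), (9, 4), (10, 1), (10, 9), (10, 10)}; count = 15.

For each of the 121 pairs (x, y) ∈ F_11², evaluate f(x, y) mod 11. Record the zeros.
  x = 0: [0↦8, 1↦9, 2↦4, 3↦9, 4↦7, 5↦3, 6↦2, 7↦9, 8↦7, 9↦1, 10↦7]  zeros at y ∈ ∅
  x = 1: [0↦5, 1↦0, 2↦4, 3↦0, 4↦4, 5↦10, 6↦1, 7↦4, 8↦2, 9↦0, 10↦3]  zeros at y ∈ {1, 3, 9}
  x = 2: [0↦3, 1↦5, 2↦9, 3↦9, 4↦10, 5↦6, 6↦2, 7↦3, 8↦3, 9↦7, 10↦9]  zeros at y ∈ ∅
  x = 3: [0↦1, 1↦1, 2↦7, 3↦2, 4↦2, 5↦1, 6↦4, 7↦5, 8↦9, 9↦10, 10↦2]  zeros at y ∈ ∅
  x = 4: [0↦9, 1↦9, 2↦8, 3↦0, 4↦1, 5↦5, 6↦6, 7↦9, 8↦8, 9↦8, 10↦3]  zeros at y ∈ {3}
  x = 5: [0↦4, 1↦6, 2↦0, 3↦2, 4↦6, 5↦6, 6↦7, 7↦3, 8↦10, 9↦0, 10↦0]  zeros at y ∈ {2, 9, 10}
  x = 6: [0↦7, 1↦2, 2↦4, 3↦7, 4↦5, 5↦3, 6↦6, 7↦8, 8↦3, 9↦7, 10↦3]  zeros at y ∈ ∅
  x = 7: [0↦6, 1↦7, 2↦8, 3↦3, 4↦8, 5↦6, 6↦2, 7↦1, 8↦8, 9↦6, 10↦0]  zeros at y ∈ {10}
  x = 8: [0↦0, 1↦9, 2↦0, 3↦0, 4↦3, 5↦3, 6↦5, 7↦3, 8↦2, 9↦7, 10↦1]  zeros at y ∈ {0, 2, 3}
  x = 9: [0↦10, 1↦7, 2↦1, 3↦8, 4↦0, 5↦4, 6↦3, 7↦2, 8↦6, 9↦9, 10↦5]  zeros at y ∈ {4}
  x = 10: [0↦2, 1↦0, 2↦10, 3↦4, 4↦9, 5↦8, 6↦6, 7↦8, 8↦8, 9↦0, 10↦0]  zeros at y ∈ {1, 9, 10}
Collecting zeros: affine points = {(1, 1), (1, 3), (1, 9), (4, 3), (5, 2), (5, 9), (5, 10), (7, 10), (8, 0), (8, 2), (8, 3), (9, 4), (10, 1), (10, 9), (10, 10)}.
Total count |C(F_11)_aff| = 15.


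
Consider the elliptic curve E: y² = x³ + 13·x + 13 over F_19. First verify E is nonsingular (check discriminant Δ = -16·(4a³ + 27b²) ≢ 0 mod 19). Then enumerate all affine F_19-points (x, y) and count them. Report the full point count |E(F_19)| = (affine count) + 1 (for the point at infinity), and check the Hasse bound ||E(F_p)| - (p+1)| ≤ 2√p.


Affine points = {(2, 3), (2, 16), (9, 2), (9, 17), (11, 9), (11, 10), (12, 4), (12, 15), (13, 2), (13, 17), (15, 7), (15, 12), (16, 2), (16, 17), (17, 6), (17, 13)}; affine count = 16; |E(F_19)| = 17.

Discriminant check: Δ ∝ 4a³ + 27b² = 4·13³ + 27·13² = 4·2197 + 27·169 ≡ 13 (mod 19). Nonzero ⇒ E is nonsingular.
For each x ∈ F_19, compute rhs = x³ + 13·x + 13 mod 19, then count y ∈ F_19 with y² ≡ rhs.
  x = 0: rhs = 13, matching y values: none (0 points).
  x = 1: rhs = 8, matching y values: none (0 points).
  x = 2: rhs = 9, matching y values: 3, 16 (2 points).
  x = 3: rhs = 3, matching y values: none (0 points).
  x = 4: rhs = 15, matching y values: none (0 points).
  x = 5: rhs = 13, matching y values: none (0 points).
  x = 6: rhs = 3, matching y values: none (0 points).
  x = 7: rhs = 10, matching y values: none (0 points).
  x = 8: rhs = 2, matching y values: none (0 points).
  x = 9: rhs = 4, matching y values: 2, 17 (2 points).
  x = 10: rhs = 3, matching y values: none (0 points).
  x = 11: rhs = 5, matching y values: 9, 10 (2 points).
  x = 12: rhs = 16, matching y values: 4, 15 (2 points).
  x = 13: rhs = 4, matching y values: 2, 17 (2 points).
  x = 14: rhs = 13, matching y values: none (0 points).
  x = 15: rhs = 11, matching y values: 7, 12 (2 points).
  x = 16: rhs = 4, matching y values: 2, 17 (2 points).
  x = 17: rhs = 17, matching y values: 6, 13 (2 points).
  x = 18: rhs = 18, matching y values: none (0 points).
Total affine count: 16.
Full point count |E(F_19)| = 16 + 1 = 17.
Hasse bound: |17 − (19+1)| = |-3| = 3 ≤ 2√19 ≈ 8.7178 ✓.


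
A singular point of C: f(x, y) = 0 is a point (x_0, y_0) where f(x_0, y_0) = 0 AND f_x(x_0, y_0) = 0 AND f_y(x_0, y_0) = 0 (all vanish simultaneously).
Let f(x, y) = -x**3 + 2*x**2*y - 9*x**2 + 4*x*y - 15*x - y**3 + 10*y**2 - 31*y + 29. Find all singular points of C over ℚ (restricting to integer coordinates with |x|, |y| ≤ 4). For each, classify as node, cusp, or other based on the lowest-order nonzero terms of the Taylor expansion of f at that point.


Singular points: {(-1, 3)}; classification: cusp.

Compute partial derivatives:
  f_x = -3*x**2 + 4*x*y - 18*x + 4*y - 15.
  f_y = 2*x**2 + 4*x - 3*y**2 + 20*y - 31.
Scan x_0 ∈ {−4, ..., 4}. For each x_0, f_y(x_0, y) is a polynomial in y; find its integer roots y ∈ {−4, ..., 4}, then test f_x and f at those candidates.
  x = -4: f_y(-4, y) = -3*y**2 + 20*y - 15; no integer root y with |y| ≤ 4.
  x = -3: f_y(-3, y) = -3*y**2 + 20*y - 25; no integer root y with |y| ≤ 4.
  x = -2: f_y(-2, y) = -3*y**2 + 20*y - 31; no integer root y with |y| ≤ 4.
  x = -1: f_y(-1, y) = -3*y**2 + 20*y - 33; vanishes at y ∈ {3}. (-1, 3): f_x = 0, f = 0 — SINGULAR.
  x = 0: f_y(0, y) = -3*y**2 + 20*y - 31; no integer root y with |y| ≤ 4.
  x = 1: f_y(1, y) = -3*y**2 + 20*y - 25; no integer root y with |y| ≤ 4.
  x = 2: f_y(2, y) = -3*y**2 + 20*y - 15; no integer root y with |y| ≤ 4.
  x = 3: f_y(3, y) = -3*y**2 + 20*y - 1; no integer root y with |y| ≤ 4.
  x = 4: f_y(4, y) = -3*y**2 + 20*y + 17; no integer root y with |y| ≤ 4.
Only singular point on the grid: (-1, 3).
Classify: substitute x = -1 + u, y = 3 + v and expand: f = -u**3 + 2*u**2*v - v**3 + v**2.
No constant or linear terms (consistent with a singular point). Quadratic part: v**2. Cubic part: -u**3 + 2*u**2*v - v**3.
The quadratic part v**2 is a perfect square, so there is a single (double) tangent line v = 0, i.e. y = 3. Restricting the cubic part to that line (v = 0) leaves -u**3 ≠ 0, so f is not divisible by v and the branch is v² ≈ u**3 to lowest order — this is a cusp.
Classification: cusp.


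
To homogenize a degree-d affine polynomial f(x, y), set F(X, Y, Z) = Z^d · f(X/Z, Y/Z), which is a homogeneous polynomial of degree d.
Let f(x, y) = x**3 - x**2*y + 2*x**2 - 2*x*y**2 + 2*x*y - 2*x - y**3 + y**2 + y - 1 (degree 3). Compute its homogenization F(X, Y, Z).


F(X, Y, Z) = X**3 - X**2*Y + 2*X**2*Z - 2*X*Y**2 + 2*X*Y*Z - 2*X*Z**2 - Y**3 + Y**2*Z + Y*Z**2 - Z**3

deg(f) = 3.
Substitute x = X/Z, y = Y/Z into f, then multiply by Z^3.
  monomial 1·x^3·y^0 ↦ 1·X^3·Y^0·Z^0.
  monomial -1·x^2·y^1 ↦ -1·X^2·Y^1·Z^0.
  monomial 2·x^2·y^0 ↦ 2·X^2·Y^0·Z^1.
  monomial -2·x^1·y^2 ↦ -2·X^1·Y^2·Z^0.
  monomial 2·x^1·y^1 ↦ 2·X^1·Y^1·Z^1.
  monomial -2·x^1·y^0 ↦ -2·X^1·Y^0·Z^2.
  monomial -1·x^0·y^3 ↦ -1·X^0·Y^3·Z^0.
  monomial 1·x^0·y^2 ↦ 1·X^0·Y^2·Z^1.
  monomial 1·x^0·y^1 ↦ 1·X^0·Y^1·Z^2.
  monomial -1·x^0·y^0 ↦ -1·X^0·Y^0·Z^3.
Collecting: F(X, Y, Z) = X**3 - X**2*Y + 2*X**2*Z - 2*X*Y**2 + 2*X*Y*Z - 2*X*Z**2 - Y**3 + Y**2*Z + Y*Z**2 - Z**3.


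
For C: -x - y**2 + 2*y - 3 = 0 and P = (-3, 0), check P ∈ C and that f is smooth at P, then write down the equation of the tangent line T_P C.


Tangent line at P: -x + 2*y - 3 = 0.

Step 1: f(-3, 0) = 0, so P lies on C.
Step 2: partial derivatives
  f_x(x, y) = -1, f_y(x, y) = 2 - 2*y.
  f_x(P) = -1, f_y(P) = 2 (gradient nonzero, so P is smooth).
Step 3: tangent line at P: -1·(x − -3) + 2·(y − 0) = 0.
Expanding: -x + 2*y - 3 = 0.


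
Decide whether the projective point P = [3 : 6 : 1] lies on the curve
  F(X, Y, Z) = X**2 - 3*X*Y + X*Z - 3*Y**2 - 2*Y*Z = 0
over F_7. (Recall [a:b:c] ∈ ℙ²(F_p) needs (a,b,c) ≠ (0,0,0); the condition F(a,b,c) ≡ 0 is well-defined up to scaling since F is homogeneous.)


F(3,6,1) ≡ 6 (mod 7); P is NOT on the curve.

Evaluate F(3, 6, 1) term-by-term (mod 7).
  X**2 ↦ 1·9·1·1 = 9
  -3*X*Y ↦ -3·3·6·1 = -54
  X*Z ↦ 1·3·1·1 = 3
  -3*Y**2 ↦ -3·1·36·1 = -108
  -2*Y*Z ↦ -2·1·6·1 = -12
Sum: F(3, 6, 1) = (9) + (-54) + (3) + (-108) + (-12) = -162.
Reducing mod 7: -162 ≡ 6 (mod 7).
Since F(a, b, c) ≡ 6 ≠ 0 (mod 7), P does NOT lie on the curve.


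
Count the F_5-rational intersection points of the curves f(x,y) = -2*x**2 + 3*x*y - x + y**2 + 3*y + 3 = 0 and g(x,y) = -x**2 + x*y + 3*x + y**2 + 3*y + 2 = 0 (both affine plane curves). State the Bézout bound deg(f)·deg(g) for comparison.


Common zeros: {(2, 4)}; count = 1; Bézout bound = 4.

deg(f) = 2, deg(g) = 2, so Bézout bound = 4.
Scan x ∈ F_5. For each x, list the y ∈ F_5 with f(x, y) ≡ 0 and those with g(x, y) ≡ 0 (mod 5); the common zeros in that column are the intersection.
  x = 0: f ≡ 0 at y ∈ ∅; g ≡ 0 at y ∈ {3, 4}; common: ∅.
  x = 1: f ≡ 0 at y ∈ {0, 4}; g ≡ 0 at y ∈ {3}; common: ∅.
  x = 2: f ≡ 0 at y ∈ {2, 4}; g ≡ 0 at y ∈ {1, 4}; common: {4}.
  x = 3: f ≡ 0 at y ∈ {1, 2}; g ≡ 0 at y ∈ ∅; common: ∅.
  x = 4: f ≡ 0 at y ∈ ∅; g ≡ 0 at y ∈ ∅; common: ∅.
Collecting: common zeros = {(2, 4)}, so the count is 1.
Comparison with the Bézout bound: 1 ≤ 4 = deg(f)·deg(g), as expected for curves with no common component (the affine F_5-count falls short of the bound because intersections may lie at infinity, over extension fields, or carry multiplicity).


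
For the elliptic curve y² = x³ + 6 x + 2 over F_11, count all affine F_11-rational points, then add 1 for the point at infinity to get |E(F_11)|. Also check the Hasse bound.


Affine points = {(1, 3), (1, 8), (2, 0), (3, 5), (3, 6), (5, 5), (5, 6), (6, 1), (6, 10), (8, 1), (8, 10), (9, 2), (9, 9)}; affine count = 13; |E(F_11)| = 14.

Discriminant check: Δ ∝ 4a³ + 27b² = 4·6³ + 27·2² = 4·216 + 27·4 ≡ 4 (mod 11). Nonzero ⇒ E is nonsingular.
For each x ∈ F_11, compute rhs = x³ + 6·x + 2 mod 11, then count y ∈ F_11 with y² ≡ rhs.
  x = 0: rhs = 2, matching y values: none (0 points).
  x = 1: rhs = 9, matching y values: 3, 8 (2 points).
  x = 2: rhs = 0, matching y values: 0 (1 points).
  x = 3: rhs = 3, matching y values: 5, 6 (2 points).
  x = 4: rhs = 2, matching y values: none (0 points).
  x = 5: rhs = 3, matching y values: 5, 6 (2 points).
  x = 6: rhs = 1, matching y values: 1, 10 (2 points).
  x = 7: rhs = 2, matching y values: none (0 points).
  x = 8: rhs = 1, matching y values: 1, 10 (2 points).
  x = 9: rhs = 4, matching y values: 2, 9 (2 points).
  x = 10: rhs = 6, matching y values: none (0 points).
Total affine count: 13.
Full point count |E(F_11)| = 13 + 1 = 14.
Hasse bound: |14 − (11+1)| = |2| = 2 ≤ 2√11 ≈ 6.6332 ✓.


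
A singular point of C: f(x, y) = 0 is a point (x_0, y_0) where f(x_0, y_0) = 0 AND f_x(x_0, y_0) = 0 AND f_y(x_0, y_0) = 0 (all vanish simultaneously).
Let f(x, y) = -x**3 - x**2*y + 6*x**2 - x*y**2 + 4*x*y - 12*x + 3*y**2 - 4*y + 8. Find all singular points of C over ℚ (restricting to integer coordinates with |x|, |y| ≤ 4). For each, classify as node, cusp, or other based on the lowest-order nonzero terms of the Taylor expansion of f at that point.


Singular points: {(2, 0)}; classification: cusp.

Compute partial derivatives:
  f_x = -3*x**2 - 2*x*y + 12*x - y**2 + 4*y - 12.
  f_y = -x**2 - 2*x*y + 4*x + 6*y - 4.
Scan x_0 ∈ {−4, ..., 4}. For each x_0, f_y(x_0, y) is a polynomial in y; find its integer roots y ∈ {−4, ..., 4}, then test f_x and f at those candidates.
  x = -4: f_y(-4, y) = 14*y - 36; no integer root y with |y| ≤ 4.
  x = -3: f_y(-3, y) = 12*y - 25; no integer root y with |y| ≤ 4.
  x = -2: f_y(-2, y) = 10*y - 16; no integer root y with |y| ≤ 4.
  x = -1: f_y(-1, y) = 8*y - 9; no integer root y with |y| ≤ 4.
  x = 0: f_y(0, y) = 6*y - 4; no integer root y with |y| ≤ 4.
  x = 1: f_y(1, y) = 4*y - 1; no integer root y with |y| ≤ 4.
  x = 2: f_y(2, y) = 2*y; vanishes at y ∈ {0}. (2, 0): f_x = 0, f = 0 — SINGULAR.
  x = 3: f_y(3, y) = -1; no integer root y with |y| ≤ 4.
  x = 4: f_y(4, y) = -2*y - 4; vanishes at y ∈ {-2}. (4, -2): f_x = -8 ≠ 0.
Only singular point on the grid: (2, 0).
Classify: substitute x = 2 + u, y = 0 + v and expand: f = -u**3 - u**2*v - u*v**2 + v**2.
No constant or linear terms (consistent with a singular point). Quadratic part: v**2. Cubic part: -u**3 - u**2*v - u*v**2.
The quadratic part v**2 is a perfect square, so there is a single (double) tangent line v = 0, i.e. y = 0. Restricting the cubic part to that line (v = 0) leaves -u**3 ≠ 0, so f is not divisible by v and the branch is v² ≈ u**3 to lowest order — this is a cusp.
Classification: cusp.


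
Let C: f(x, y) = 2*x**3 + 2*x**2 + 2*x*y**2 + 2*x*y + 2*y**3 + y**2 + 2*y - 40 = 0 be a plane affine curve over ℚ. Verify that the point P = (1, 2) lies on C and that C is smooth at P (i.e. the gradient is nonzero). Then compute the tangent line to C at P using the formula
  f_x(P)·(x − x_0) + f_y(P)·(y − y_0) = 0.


Tangent line at P: 22*x + 40*y - 102 = 0.

Step 1: f(1, 2) = 0, so P lies on C.
Step 2: partial derivatives
  f_x(x, y) = 6*x**2 + 4*x + 2*y**2 + 2*y, f_y(x, y) = 4*x*y + 2*x + 6*y**2 + 2*y + 2.
  f_x(P) = 22, f_y(P) = 40 (gradient nonzero, so P is smooth).
Step 3: tangent line at P: 22·(x − 1) + 40·(y − 2) = 0.
Expanding: 22*x + 40*y - 102 = 0.


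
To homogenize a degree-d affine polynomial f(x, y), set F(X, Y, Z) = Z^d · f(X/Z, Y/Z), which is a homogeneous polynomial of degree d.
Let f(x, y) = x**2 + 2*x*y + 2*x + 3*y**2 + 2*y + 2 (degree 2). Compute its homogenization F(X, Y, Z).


F(X, Y, Z) = X**2 + 2*X*Y + 2*X*Z + 3*Y**2 + 2*Y*Z + 2*Z**2

deg(f) = 2.
Substitute x = X/Z, y = Y/Z into f, then multiply by Z^2.
  monomial 1·x^2·y^0 ↦ 1·X^2·Y^0·Z^0.
  monomial 2·x^1·y^1 ↦ 2·X^1·Y^1·Z^0.
  monomial 2·x^1·y^0 ↦ 2·X^1·Y^0·Z^1.
  monomial 3·x^0·y^2 ↦ 3·X^0·Y^2·Z^0.
  monomial 2·x^0·y^1 ↦ 2·X^0·Y^1·Z^1.
  monomial 2·x^0·y^0 ↦ 2·X^0·Y^0·Z^2.
Collecting: F(X, Y, Z) = X**2 + 2*X*Y + 2*X*Z + 3*Y**2 + 2*Y*Z + 2*Z**2.


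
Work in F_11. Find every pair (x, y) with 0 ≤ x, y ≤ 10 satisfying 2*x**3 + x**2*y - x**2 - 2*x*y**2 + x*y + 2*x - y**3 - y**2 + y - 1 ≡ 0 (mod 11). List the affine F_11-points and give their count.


Affine F_11-points: {(0, 2), (0, 4), (2, 9), (3, 1), (5, 1), (5, 5), (6, 0), (6, 10), (7, 9), (8, 2), (9, 9)}; count = 11.

For each of the 121 pairs (x, y) ∈ F_11², evaluate f(x, y) mod 11. Record the zeros.
  x = 0: [0↦10, 1↦9, 2↦0, 3↦10, 4↦0, 5↦8, 6↦6, 7↦10, 8↦3, 9↦1, 10↦9]  zeros at y ∈ {2, 4}
  x = 1: [0↦2, 1↦1, 2↦10, 3↦1, 4↦1, 5↦4, 6↦4, 7↦6, 8↦4, 9↦3, 10↦8]  zeros at y ∈ ∅
  x = 2: [0↦4, 1↦5, 2↦1, 3↦8, 4↦9, 5↦9, 6↦2, 7↦4, 8↦9, 9↦0, 10↦4]  zeros at y ∈ {9}
  x = 3: [0↦6, 1↦0, 2↦7, 3↦10, 4↦3, 5↦2, 6↦1, 7↦5, 8↦8, 9↦4, 10↦9]  zeros at y ∈ {1}
  x = 4: [0↦9, 1↦9, 2↦7, 3↦8, 4↦6, 5↦6, 6↦2, 7↦10, 8↦2, 9↦5, 10↦2]  zeros at y ∈ ∅
  x = 5: [0↦3, 1↦0, 2↦2, 3↦3, 4↦8, 5↦0, 6↦6, 7↦9, 8↦3, 9↦4, 10↦6]  zeros at y ∈ {1, 5}
  x = 6: [0↦0, 1↦7, 2↦4, 3↦7, 4↦10, 5↦7, 6↦3, 7↦3, 8↦1, 9↦2, 10↦0]  zeros at y ∈ {0, 10}
  x = 7: [0↦1, 1↦9, 2↦3, 3↦10, 4↦2, 5↦6, 6↦5, 7↦4, 8↦8, 9↦0, 10↦7]  zeros at y ∈ {9}
  x = 8: [0↦7, 1↦7, 2↦0, 3↦2, 4↦7, 5↦9, 6↦2, 7↦2, 8↦3, 9↦10, 10↦6]  zeros at y ∈ {2}
  x = 9: [0↦8, 1↦2, 2↦7, 3↦6, 4↦4, 5↦6, 6↦6, 7↦9, 8↦9, 9↦0, 10↦9]  zeros at y ∈ {9}
  x = 10: [0↦5, 1↦6, 2↦3, 3↦1, 4↦5, 5↦9, 6↦7, 7↦4, 8↦5, 9↦4, 10↦6]  zeros at y ∈ ∅
Collecting zeros: affine points = {(0, 2), (0, 4), (2, 9), (3, 1), (5, 1), (5, 5), (6, 0), (6, 10), (7, 9), (8, 2), (9, 9)}.
Total count |C(F_11)_aff| = 11.


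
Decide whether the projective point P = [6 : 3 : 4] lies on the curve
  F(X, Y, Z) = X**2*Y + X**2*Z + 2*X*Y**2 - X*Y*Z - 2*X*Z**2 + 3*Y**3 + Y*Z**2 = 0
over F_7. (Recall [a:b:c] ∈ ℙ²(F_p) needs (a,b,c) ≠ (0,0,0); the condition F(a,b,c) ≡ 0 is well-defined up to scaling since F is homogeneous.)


F(6,3,4) ≡ 1 (mod 7); P is NOT on the curve.

Evaluate F(6, 3, 4) term-by-term (mod 7).
  X**2*Y ↦ 1·36·3·1 = 108
  X**2*Z ↦ 1·36·1·4 = 144
  2*X*Y**2 ↦ 2·6·9·1 = 108
  -X*Y*Z ↦ -1·6·3·4 = -72
  -2*X*Z**2 ↦ -2·6·1·16 = -192
  3*Y**3 ↦ 3·1·27·1 = 81
  Y*Z**2 ↦ 1·1·3·16 = 48
Sum: F(6, 3, 4) = (108) + (144) + (108) + (-72) + (-192) + (81) + (48) = 225.
Reducing mod 7: 225 ≡ 1 (mod 7).
Since F(a, b, c) ≡ 1 ≠ 0 (mod 7), P does NOT lie on the curve.


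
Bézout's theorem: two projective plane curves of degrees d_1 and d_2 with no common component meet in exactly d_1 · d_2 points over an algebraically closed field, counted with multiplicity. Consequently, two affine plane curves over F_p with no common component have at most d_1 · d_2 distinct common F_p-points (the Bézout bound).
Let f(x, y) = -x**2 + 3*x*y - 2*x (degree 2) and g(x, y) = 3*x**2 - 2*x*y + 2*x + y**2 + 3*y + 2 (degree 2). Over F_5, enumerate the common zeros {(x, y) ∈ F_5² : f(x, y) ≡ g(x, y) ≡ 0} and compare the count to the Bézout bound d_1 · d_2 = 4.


Common zeros: {(0, 3), (0, 4), (3, 0)}; count = 3; Bézout bound = 4.

deg(f) = 2, deg(g) = 2, so Bézout bound = 4.
Scan x ∈ F_5. For each x, list the y ∈ F_5 with f(x, y) ≡ 0 and those with g(x, y) ≡ 0 (mod 5); the common zeros in that column are the intersection.
  x = 0: f ≡ 0 at y ∈ {0, 1, 2, 3, 4}; g ≡ 0 at y ∈ {3, 4}; common: {3, 4}.
  x = 1: f ≡ 0 at y ∈ {1}; g ≡ 0 at y ∈ ∅; common: ∅.
  x = 2: f ≡ 0 at y ∈ {3}; g ≡ 0 at y ∈ {2, 4}; common: ∅.
  x = 3: f ≡ 0 at y ∈ {0}; g ≡ 0 at y ∈ {0, 3}; common: {0}.
  x = 4: f ≡ 0 at y ∈ {2}; g ≡ 0 at y ∈ ∅; common: ∅.
Collecting: common zeros = {(0, 3), (0, 4), (3, 0)}, so the count is 3.
Comparison with the Bézout bound: 3 ≤ 4 = deg(f)·deg(g), as expected for curves with no common component (the affine F_5-count falls short of the bound because intersections may lie at infinity, over extension fields, or carry multiplicity).


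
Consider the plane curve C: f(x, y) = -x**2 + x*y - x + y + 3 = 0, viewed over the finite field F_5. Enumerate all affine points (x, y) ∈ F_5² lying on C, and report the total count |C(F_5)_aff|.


Affine F_5-points: {(0, 2), (1, 2), (2, 1), (3, 1)}; count = 4.

For each of the 25 pairs (x, y) ∈ F_5², evaluate f(x, y) mod 5. Record the zeros.
  x = 0: [0↦3, 1↦4, 2↦0, 3↦1, 4↦2]  zeros at y ∈ {2}
  x = 1: [0↦1, 1↦3, 2↦0, 3↦2, 4↦4]  zeros at y ∈ {2}
  x = 2: [0↦2, 1↦0, 2↦3, 3↦1, 4↦4]  zeros at y ∈ {1}
  x = 3: [0↦1, 1↦0, 2↦4, 3↦3, 4↦2]  zeros at y ∈ {1}
  x = 4: [0↦3, 1↦3, 2↦3, 3↦3, 4↦3]  zeros at y ∈ ∅
Collecting zeros: affine points = {(0, 2), (1, 2), (2, 1), (3, 1)}.
Total count |C(F_5)_aff| = 4.


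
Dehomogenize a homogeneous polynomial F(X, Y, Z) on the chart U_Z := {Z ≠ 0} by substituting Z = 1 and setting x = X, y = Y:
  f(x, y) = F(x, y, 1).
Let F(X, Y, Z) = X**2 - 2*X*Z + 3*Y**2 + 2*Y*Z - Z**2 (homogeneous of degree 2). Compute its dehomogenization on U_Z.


f(x, y) = x**2 - 2*x + 3*y**2 + 2*y - 1

On U_Z we set Z = 1. Each monomial c·X^i·Y^j·Z^k in F becomes c·x^i·y^j·1^k = c·x^i·y^j.
Substituting Z = 1: F(X, Y, 1) = x**2 - 2*x + 3*y**2 + 2*y - 1.
Note: deg(f) ≤ deg(F) = 2; strict inequality happens when F is divisible by Z (lost terms).


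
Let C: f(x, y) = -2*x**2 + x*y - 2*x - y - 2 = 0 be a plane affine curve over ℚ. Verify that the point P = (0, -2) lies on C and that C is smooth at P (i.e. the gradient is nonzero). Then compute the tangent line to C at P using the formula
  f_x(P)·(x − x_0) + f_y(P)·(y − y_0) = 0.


Tangent line at P: -4*x - y - 2 = 0.

Step 1: f(0, -2) = 0, so P lies on C.
Step 2: partial derivatives
  f_x(x, y) = -4*x + y - 2, f_y(x, y) = x - 1.
  f_x(P) = -4, f_y(P) = -1 (gradient nonzero, so P is smooth).
Step 3: tangent line at P: -4·(x − 0) + -1·(y − -2) = 0.
Expanding: -4*x - y - 2 = 0.


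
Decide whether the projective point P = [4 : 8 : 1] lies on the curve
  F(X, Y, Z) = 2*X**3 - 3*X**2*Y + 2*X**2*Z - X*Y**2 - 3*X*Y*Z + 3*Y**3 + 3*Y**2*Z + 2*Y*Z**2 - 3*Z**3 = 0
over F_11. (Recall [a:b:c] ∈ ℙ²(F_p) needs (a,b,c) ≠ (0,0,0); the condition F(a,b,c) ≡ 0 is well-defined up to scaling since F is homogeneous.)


F(4,8,1) ≡ 10 (mod 11); P is NOT on the curve.

Evaluate F(4, 8, 1) term-by-term (mod 11).
  2*X**3 ↦ 2·64·1·1 = 128
  -3*X**2*Y ↦ -3·16·8·1 = -384
  2*X**2*Z ↦ 2·16·1·1 = 32
  -X*Y**2 ↦ -1·4·64·1 = -256
  -3*X*Y*Z ↦ -3·4·8·1 = -96
  3*Y**3 ↦ 3·1·512·1 = 1536
  3*Y**2*Z ↦ 3·1·64·1 = 192
  2*Y*Z**2 ↦ 2·1·8·1 = 16
  -3*Z**3 ↦ -3·1·1·1 = -3
Sum: F(4, 8, 1) = (128) + (-384) + (32) + (-256) + (-96) + (1536) + (192) + (16) + (-3) = 1165.
Reducing mod 11: 1165 ≡ 10 (mod 11).
Since F(a, b, c) ≡ 10 ≠ 0 (mod 11), P does NOT lie on the curve.


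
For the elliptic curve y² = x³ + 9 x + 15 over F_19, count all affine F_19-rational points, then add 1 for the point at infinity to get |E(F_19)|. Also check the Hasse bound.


Affine points = {(1, 5), (1, 14), (4, 1), (4, 18), (6, 0), (11, 1), (11, 18), (13, 7), (13, 12), (14, 4), (14, 15), (18, 9), (18, 10)}; affine count = 13; |E(F_19)| = 14.

Discriminant check: Δ ∝ 4a³ + 27b² = 4·9³ + 27·15² = 4·729 + 27·225 ≡ 4 (mod 19). Nonzero ⇒ E is nonsingular.
For each x ∈ F_19, compute rhs = x³ + 9·x + 15 mod 19, then count y ∈ F_19 with y² ≡ rhs.
  x = 0: rhs = 15, matching y values: none (0 points).
  x = 1: rhs = 6, matching y values: 5, 14 (2 points).
  x = 2: rhs = 3, matching y values: none (0 points).
  x = 3: rhs = 12, matching y values: none (0 points).
  x = 4: rhs = 1, matching y values: 1, 18 (2 points).
  x = 5: rhs = 14, matching y values: none (0 points).
  x = 6: rhs = 0, matching y values: 0 (1 points).
  x = 7: rhs = 3, matching y values: none (0 points).
  x = 8: rhs = 10, matching y values: none (0 points).
  x = 9: rhs = 8, matching y values: none (0 points).
  x = 10: rhs = 3, matching y values: none (0 points).
  x = 11: rhs = 1, matching y values: 1, 18 (2 points).
  x = 12: rhs = 8, matching y values: none (0 points).
  x = 13: rhs = 11, matching y values: 7, 12 (2 points).
  x = 14: rhs = 16, matching y values: 4, 15 (2 points).
  x = 15: rhs = 10, matching y values: none (0 points).
  x = 16: rhs = 18, matching y values: none (0 points).
  x = 17: rhs = 8, matching y values: none (0 points).
  x = 18: rhs = 5, matching y values: 9, 10 (2 points).
Total affine count: 13.
Full point count |E(F_19)| = 13 + 1 = 14.
Hasse bound: |14 − (19+1)| = |-6| = 6 ≤ 2√19 ≈ 8.7178 ✓.


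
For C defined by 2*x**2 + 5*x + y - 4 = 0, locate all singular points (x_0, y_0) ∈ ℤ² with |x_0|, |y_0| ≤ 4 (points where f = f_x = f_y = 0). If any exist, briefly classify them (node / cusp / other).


No singular points in the scanned grid; C is smooth there.

Compute partial derivatives:
  f_x = 4*x + 5.
  f_y = 1.
f_y = 1 is a nonzero constant, so f_y never vanishes: no point (x, y) can satisfy f = f_x = f_y = 0. In particular no (x, y) ∈ {−4, ..., 4}² is singular; the curve is smooth.


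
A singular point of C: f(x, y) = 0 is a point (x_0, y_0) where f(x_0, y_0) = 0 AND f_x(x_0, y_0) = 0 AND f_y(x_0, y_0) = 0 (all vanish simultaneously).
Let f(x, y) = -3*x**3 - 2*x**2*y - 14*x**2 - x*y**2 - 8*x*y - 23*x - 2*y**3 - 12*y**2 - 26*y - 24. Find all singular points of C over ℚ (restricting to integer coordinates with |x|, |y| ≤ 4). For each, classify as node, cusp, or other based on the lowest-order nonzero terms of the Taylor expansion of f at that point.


Singular points: {(-1, -2)}; classification: node.

Compute partial derivatives:
  f_x = -9*x**2 - 4*x*y - 28*x - y**2 - 8*y - 23.
  f_y = -2*x**2 - 2*x*y - 8*x - 6*y**2 - 24*y - 26.
Scan x_0 ∈ {−4, ..., 4}. For each x_0, f_y(x_0, y) is a polynomial in y; find its integer roots y ∈ {−4, ..., 4}, then test f_x and f at those candidates.
  x = -4: f_y(-4, y) = -6*y**2 - 16*y - 26; no integer root y with |y| ≤ 4.
  x = -3: f_y(-3, y) = -6*y**2 - 18*y - 20; no integer root y with |y| ≤ 4.
  x = -2: f_y(-2, y) = -6*y**2 - 20*y - 18; no integer root y with |y| ≤ 4.
  x = -1: f_y(-1, y) = -6*y**2 - 22*y - 20; vanishes at y ∈ {-2}. (-1, -2): f_x = 0, f = 0 — SINGULAR.
  x = 0: f_y(0, y) = -6*y**2 - 24*y - 26; no integer root y with |y| ≤ 4.
  x = 1: f_y(1, y) = -6*y**2 - 26*y - 36; no integer root y with |y| ≤ 4.
  x = 2: f_y(2, y) = -6*y**2 - 28*y - 50; no integer root y with |y| ≤ 4.
  x = 3: f_y(3, y) = -6*y**2 - 30*y - 68; no integer root y with |y| ≤ 4.
  x = 4: f_y(4, y) = -6*y**2 - 32*y - 90; no integer root y with |y| ≤ 4.
Only singular point on the grid: (-1, -2).
Classify: substitute x = -1 + u, y = -2 + v and expand: f = -3*u**3 - 2*u**2*v - u**2 - u*v**2 - 2*v**3 + v**2.
No constant or linear terms (consistent with a singular point). Quadratic part: -u**2 + v**2. Cubic part: -3*u**3 - 2*u**2*v - u*v**2 - 2*v**3.
The quadratic part v**2 - u**2 = (v − u)(v + u) splits into two distinct linear factors, so there are two distinct tangent lines y − -2 = ±(x − -1) — this is a node (ordinary double point).
Classification: node.


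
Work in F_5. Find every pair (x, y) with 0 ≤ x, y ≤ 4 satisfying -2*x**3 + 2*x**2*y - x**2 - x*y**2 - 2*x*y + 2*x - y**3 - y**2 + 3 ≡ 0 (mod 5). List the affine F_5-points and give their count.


Affine F_5-points: {(2, 2), (2, 3), (4, 1)}; count = 3.

For each of the 25 pairs (x, y) ∈ F_5², evaluate f(x, y) mod 5. Record the zeros.
  x = 0: [0↦3, 1↦1, 2↦1, 3↦2, 4↦3]  zeros at y ∈ ∅
  x = 1: [0↦2, 1↦4, 2↦1, 3↦2, 4↦1]  zeros at y ∈ ∅
  x = 2: [0↦2, 1↦2, 2↦0, 3↦0, 4↦1]  zeros at y ∈ {2, 3}
  x = 3: [0↦1, 1↦3, 2↦1, 3↦4, 4↦1]  zeros at y ∈ ∅
  x = 4: [0↦2, 1↦0, 2↦2, 3↦2, 4↦4]  zeros at y ∈ {1}
Collecting zeros: affine points = {(2, 2), (2, 3), (4, 1)}.
Total count |C(F_5)_aff| = 3.


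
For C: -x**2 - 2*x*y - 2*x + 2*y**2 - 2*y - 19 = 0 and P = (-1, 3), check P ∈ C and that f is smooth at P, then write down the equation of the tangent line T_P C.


Tangent line at P: -6*x + 12*y - 42 = 0.

Step 1: f(-1, 3) = 0, so P lies on C.
Step 2: partial derivatives
  f_x(x, y) = -2*x - 2*y - 2, f_y(x, y) = -2*x + 4*y - 2.
  f_x(P) = -6, f_y(P) = 12 (gradient nonzero, so P is smooth).
Step 3: tangent line at P: -6·(x − -1) + 12·(y − 3) = 0.
Expanding: -6*x + 12*y - 42 = 0.


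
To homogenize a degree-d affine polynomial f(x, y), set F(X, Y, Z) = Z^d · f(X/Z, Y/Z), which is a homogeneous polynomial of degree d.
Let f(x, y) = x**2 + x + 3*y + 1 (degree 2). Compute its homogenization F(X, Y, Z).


F(X, Y, Z) = X**2 + X*Z + 3*Y*Z + Z**2

deg(f) = 2.
Substitute x = X/Z, y = Y/Z into f, then multiply by Z^2.
  monomial 1·x^2·y^0 ↦ 1·X^2·Y^0·Z^0.
  monomial 1·x^1·y^0 ↦ 1·X^1·Y^0·Z^1.
  monomial 3·x^0·y^1 ↦ 3·X^0·Y^1·Z^1.
  monomial 1·x^0·y^0 ↦ 1·X^0·Y^0·Z^2.
Collecting: F(X, Y, Z) = X**2 + X*Z + 3*Y*Z + Z**2.


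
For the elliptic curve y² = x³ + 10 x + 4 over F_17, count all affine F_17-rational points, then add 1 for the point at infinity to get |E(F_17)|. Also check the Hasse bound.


Affine points = {(0, 2), (0, 15), (1, 7), (1, 10), (2, 7), (2, 10), (5, 3), (5, 14), (6, 5), (6, 12), (7, 3), (7, 14), (8, 1), (8, 16), (10, 4), (10, 13), (11, 0), (12, 4), (12, 13), (13, 6), (13, 11), (14, 7), (14, 10)}; affine count = 23; |E(F_17)| = 24.

Discriminant check: Δ ∝ 4a³ + 27b² = 4·10³ + 27·4² = 4·1000 + 27·16 ≡ 12 (mod 17). Nonzero ⇒ E is nonsingular.
For each x ∈ F_17, compute rhs = x³ + 10·x + 4 mod 17, then count y ∈ F_17 with y² ≡ rhs.
  x = 0: rhs = 4, matching y values: 2, 15 (2 points).
  x = 1: rhs = 15, matching y values: 7, 10 (2 points).
  x = 2: rhs = 15, matching y values: 7, 10 (2 points).
  x = 3: rhs = 10, matching y values: none (0 points).
  x = 4: rhs = 6, matching y values: none (0 points).
  x = 5: rhs = 9, matching y values: 3, 14 (2 points).
  x = 6: rhs = 8, matching y values: 5, 12 (2 points).
  x = 7: rhs = 9, matching y values: 3, 14 (2 points).
  x = 8: rhs = 1, matching y values: 1, 16 (2 points).
  x = 9: rhs = 7, matching y values: none (0 points).
  x = 10: rhs = 16, matching y values: 4, 13 (2 points).
  x = 11: rhs = 0, matching y values: 0 (1 points).
  x = 12: rhs = 16, matching y values: 4, 13 (2 points).
  x = 13: rhs = 2, matching y values: 6, 11 (2 points).
  x = 14: rhs = 15, matching y values: 7, 10 (2 points).
  x = 15: rhs = 10, matching y values: none (0 points).
  x = 16: rhs = 10, matching y values: none (0 points).
Total affine count: 23.
Full point count |E(F_17)| = 23 + 1 = 24.
Hasse bound: |24 − (17+1)| = |6| = 6 ≤ 2√17 ≈ 8.2462 ✓.


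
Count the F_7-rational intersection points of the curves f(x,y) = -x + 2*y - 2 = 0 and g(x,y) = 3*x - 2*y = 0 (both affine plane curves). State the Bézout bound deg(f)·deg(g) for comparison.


Common zeros: {(1, 5)}; count = 1; Bézout bound = 1.

deg(f) = 1, deg(g) = 1, so Bézout bound = 1.
Scan x ∈ F_7. For each x, list the y ∈ F_7 with f(x, y) ≡ 0 and those with g(x, y) ≡ 0 (mod 7); the common zeros in that column are the intersection.
  x = 0: f ≡ 0 at y ∈ {1}; g ≡ 0 at y ∈ {0}; common: ∅.
  x = 1: f ≡ 0 at y ∈ {5}; g ≡ 0 at y ∈ {5}; common: {5}.
  x = 2: f ≡ 0 at y ∈ {2}; g ≡ 0 at y ∈ {3}; common: ∅.
  x = 3: f ≡ 0 at y ∈ {6}; g ≡ 0 at y ∈ {1}; common: ∅.
  x = 4: f ≡ 0 at y ∈ {3}; g ≡ 0 at y ∈ {6}; common: ∅.
  x = 5: f ≡ 0 at y ∈ {0}; g ≡ 0 at y ∈ {4}; common: ∅.
  x = 6: f ≡ 0 at y ∈ {4}; g ≡ 0 at y ∈ {2}; common: ∅.
Collecting: common zeros = {(1, 5)}, so the count is 1.
Comparison with the Bézout bound: 1 ≤ 1 = deg(f)·deg(g), as expected for curves with no common component (the bound is attained).


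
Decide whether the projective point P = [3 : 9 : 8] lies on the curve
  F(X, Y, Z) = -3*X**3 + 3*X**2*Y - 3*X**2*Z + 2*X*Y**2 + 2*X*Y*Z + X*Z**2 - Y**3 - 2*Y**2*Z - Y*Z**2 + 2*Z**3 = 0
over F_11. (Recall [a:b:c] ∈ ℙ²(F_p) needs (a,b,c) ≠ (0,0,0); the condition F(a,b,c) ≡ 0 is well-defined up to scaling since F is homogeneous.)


F(3,9,8) ≡ 7 (mod 11); P is NOT on the curve.

Evaluate F(3, 9, 8) term-by-term (mod 11).
  -3*X**3 ↦ -3·27·1·1 = -81
  3*X**2*Y ↦ 3·9·9·1 = 243
  -3*X**2*Z ↦ -3·9·1·8 = -216
  2*X*Y**2 ↦ 2·3·81·1 = 486
  2*X*Y*Z ↦ 2·3·9·8 = 432
  X*Z**2 ↦ 1·3·1·64 = 192
  -Y**3 ↦ -1·1·729·1 = -729
  -2*Y**2*Z ↦ -2·1·81·8 = -1296
  -Y*Z**2 ↦ -1·1·9·64 = -576
  2*Z**3 ↦ 2·1·1·512 = 1024
Sum: F(3, 9, 8) = (-81) + (243) + (-216) + (486) + (432) + (192) + (-729) + (-1296) + (-576) + (1024) = -521.
Reducing mod 11: -521 ≡ 7 (mod 11).
Since F(a, b, c) ≡ 7 ≠ 0 (mod 11), P does NOT lie on the curve.


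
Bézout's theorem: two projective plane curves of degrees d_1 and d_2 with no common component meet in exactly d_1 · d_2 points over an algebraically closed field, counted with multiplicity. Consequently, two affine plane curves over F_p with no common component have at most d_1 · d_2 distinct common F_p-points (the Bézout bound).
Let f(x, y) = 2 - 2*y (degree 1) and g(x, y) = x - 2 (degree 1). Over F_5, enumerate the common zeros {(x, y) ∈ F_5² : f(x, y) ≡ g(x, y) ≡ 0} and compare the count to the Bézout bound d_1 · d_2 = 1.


Common zeros: {(2, 1)}; count = 1; Bézout bound = 1.

deg(f) = 1, deg(g) = 1, so Bézout bound = 1.
Scan x ∈ F_5. For each x, list the y ∈ F_5 with f(x, y) ≡ 0 and those with g(x, y) ≡ 0 (mod 5); the common zeros in that column are the intersection.
  x = 0: f ≡ 0 at y ∈ {1}; g ≡ 0 at y ∈ ∅; common: ∅.
  x = 1: f ≡ 0 at y ∈ {1}; g ≡ 0 at y ∈ ∅; common: ∅.
  x = 2: f ≡ 0 at y ∈ {1}; g ≡ 0 at y ∈ {0, 1, 2, 3, 4}; common: {1}.
  x = 3: f ≡ 0 at y ∈ {1}; g ≡ 0 at y ∈ ∅; common: ∅.
  x = 4: f ≡ 0 at y ∈ {1}; g ≡ 0 at y ∈ ∅; common: ∅.
Collecting: common zeros = {(2, 1)}, so the count is 1.
Comparison with the Bézout bound: 1 ≤ 1 = deg(f)·deg(g), as expected for curves with no common component (the bound is attained).


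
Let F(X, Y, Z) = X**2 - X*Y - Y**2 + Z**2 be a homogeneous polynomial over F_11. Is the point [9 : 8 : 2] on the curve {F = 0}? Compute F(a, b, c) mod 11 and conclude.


F(9,8,2) ≡ 4 (mod 11); P is NOT on the curve.

Evaluate F(9, 8, 2) term-by-term (mod 11).
  X**2 ↦ 1·81·1·1 = 81
  -X*Y ↦ -1·9·8·1 = -72
  -Y**2 ↦ -1·1·64·1 = -64
  Z**2 ↦ 1·1·1·4 = 4
Sum: F(9, 8, 2) = (81) + (-72) + (-64) + (4) = -51.
Reducing mod 11: -51 ≡ 4 (mod 11).
Since F(a, b, c) ≡ 4 ≠ 0 (mod 11), P does NOT lie on the curve.


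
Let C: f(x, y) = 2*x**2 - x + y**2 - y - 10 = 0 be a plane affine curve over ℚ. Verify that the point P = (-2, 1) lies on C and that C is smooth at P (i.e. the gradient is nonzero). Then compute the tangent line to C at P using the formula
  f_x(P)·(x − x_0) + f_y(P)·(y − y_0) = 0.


Tangent line at P: -9*x + y - 19 = 0.

Step 1: f(-2, 1) = 0, so P lies on C.
Step 2: partial derivatives
  f_x(x, y) = 4*x - 1, f_y(x, y) = 2*y - 1.
  f_x(P) = -9, f_y(P) = 1 (gradient nonzero, so P is smooth).
Step 3: tangent line at P: -9·(x − -2) + 1·(y − 1) = 0.
Expanding: -9*x + y - 19 = 0.


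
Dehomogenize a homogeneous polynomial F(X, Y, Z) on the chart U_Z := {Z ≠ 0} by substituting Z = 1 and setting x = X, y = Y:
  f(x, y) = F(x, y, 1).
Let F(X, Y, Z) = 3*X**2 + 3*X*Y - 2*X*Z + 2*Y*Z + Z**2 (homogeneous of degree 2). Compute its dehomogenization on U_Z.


f(x, y) = 3*x**2 + 3*x*y - 2*x + 2*y + 1

On U_Z we set Z = 1. Each monomial c·X^i·Y^j·Z^k in F becomes c·x^i·y^j·1^k = c·x^i·y^j.
Substituting Z = 1: F(X, Y, 1) = 3*x**2 + 3*x*y - 2*x + 2*y + 1.
Note: deg(f) ≤ deg(F) = 2; strict inequality happens when F is divisible by Z (lost terms).


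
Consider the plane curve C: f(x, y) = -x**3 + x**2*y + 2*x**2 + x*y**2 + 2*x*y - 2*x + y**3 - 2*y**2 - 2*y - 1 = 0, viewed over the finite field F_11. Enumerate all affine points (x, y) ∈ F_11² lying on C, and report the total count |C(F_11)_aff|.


Affine F_11-points: {(3, 2), (4, 4), (5, 2), (6, 3), (6, 7), (6, 8), (7, 2), (8, 5), (9, 4)}; count = 9.

For each of the 121 pairs (x, y) ∈ F_11², evaluate f(x, y) mod 11. Record the zeros.
  x = 0: [0↦10, 1↦7, 2↦6, 3↦2, 4↦1, 5↦9, 6↦10, 7↦10, 8↦4, 9↦9, 10↦9]  zeros at y ∈ ∅
  x = 1: [0↦9, 1↦10, 2↦4, 3↦8, 4↦6, 5↦4, 6↦8, 7↦2, 8↦3, 9↦6, 10↦6]  zeros at y ∈ ∅
  x = 2: [0↦6, 1↦2, 2↦4, 3↦7, 4↦6, 5↦7, 6↦5, 7↦6, 8↦5, 9↦8, 10↦10]  zeros at y ∈ ∅
  x = 3: [0↦6, 1↦10, 2↦0, 3↦4, 4↦6, 5↦1, 6↦6, 7↦5, 8↦4, 9↦9, 10↦4]  zeros at y ∈ {2}
  x = 4: [0↦3, 1↦6, 2↦8, 3↦4, 4↦0, 5↦2, 6↦5, 7↦4, 8↦5, 9↦3, 10↦4]  zeros at y ∈ {4}
  x = 5: [0↦2, 1↦6, 2↦0, 3↦1, 4↦4, 5↦4, 6↦7, 7↦8, 8↦2, 9↦6, 10↦4]  zeros at y ∈ {2}
  x = 6: [0↦8, 1↦4, 2↦3, 3↦0, 4↦1, 5↦1, 6↦6, 7↦0, 8↦0, 9↦1, 10↦9]  zeros at y ∈ {3, 7, 8}
  x = 7: [0↦4, 1↦5, 2↦0, 3↦6, 4↦7, 5↦9, 6↦7, 7↦7, 8↦4, 9↦4, 10↦2]  zeros at y ∈ {2}
  x = 8: [0↦6, 1↦3, 2↦7, 3↦2, 4↦5, 5↦0, 6↦4, 7↦1, 8↦8, 9↦9, 10↦10]  zeros at y ∈ {5}
  x = 9: [0↦8, 1↦3, 2↦7, 3↦4, 4↦0, 5↦1, 6↦2, 7↦9, 8↦6, 9↦10, 10↦5]  zeros at y ∈ {4}
  x = 10: [0↦4, 1↦10, 2↦5, 3↦6, 4↦8, 5↦6, 6↦6, 7↦3, 8↦3, 9↦1, 10↦3]  zeros at y ∈ ∅
Collecting zeros: affine points = {(3, 2), (4, 4), (5, 2), (6, 3), (6, 7), (6, 8), (7, 2), (8, 5), (9, 4)}.
Total count |C(F_11)_aff| = 9.


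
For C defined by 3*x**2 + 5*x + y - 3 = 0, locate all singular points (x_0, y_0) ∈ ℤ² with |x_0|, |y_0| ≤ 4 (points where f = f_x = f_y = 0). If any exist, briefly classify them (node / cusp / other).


No singular points in the scanned grid; C is smooth there.

Compute partial derivatives:
  f_x = 6*x + 5.
  f_y = 1.
f_y = 1 is a nonzero constant, so f_y never vanishes: no point (x, y) can satisfy f = f_x = f_y = 0. In particular no (x, y) ∈ {−4, ..., 4}² is singular; the curve is smooth.


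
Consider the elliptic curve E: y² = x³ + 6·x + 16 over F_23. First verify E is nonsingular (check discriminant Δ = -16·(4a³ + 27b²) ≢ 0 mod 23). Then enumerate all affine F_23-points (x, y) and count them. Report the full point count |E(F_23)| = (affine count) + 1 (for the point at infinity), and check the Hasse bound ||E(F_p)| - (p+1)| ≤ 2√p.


Affine points = {(0, 4), (0, 19), (1, 0), (2, 6), (2, 17), (4, 9), (4, 14), (8, 1), (8, 22), (10, 8), (10, 15), (15, 10), (15, 13), (22, 3), (22, 20)}; affine count = 15; |E(F_23)| = 16.

Discriminant check: Δ ∝ 4a³ + 27b² = 4·6³ + 27·16² = 4·216 + 27·256 ≡ 2 (mod 23). Nonzero ⇒ E is nonsingular.
For each x ∈ F_23, compute rhs = x³ + 6·x + 16 mod 23, then count y ∈ F_23 with y² ≡ rhs.
  x = 0: rhs = 16, matching y values: 4, 19 (2 points).
  x = 1: rhs = 0, matching y values: 0 (1 points).
  x = 2: rhs = 13, matching y values: 6, 17 (2 points).
  x = 3: rhs = 15, matching y values: none (0 points).
  x = 4: rhs = 12, matching y values: 9, 14 (2 points).
  x = 5: rhs = 10, matching y values: none (0 points).
  x = 6: rhs = 15, matching y values: none (0 points).
  x = 7: rhs = 10, matching y values: none (0 points).
  x = 8: rhs = 1, matching y values: 1, 22 (2 points).
  x = 9: rhs = 17, matching y values: none (0 points).
  x = 10: rhs = 18, matching y values: 8, 15 (2 points).
  x = 11: rhs = 10, matching y values: none (0 points).
  x = 12: rhs = 22, matching y values: none (0 points).
  x = 13: rhs = 14, matching y values: none (0 points).
  x = 14: rhs = 15, matching y values: none (0 points).
  x = 15: rhs = 8, matching y values: 10, 13 (2 points).
  x = 16: rhs = 22, matching y values: none (0 points).
  x = 17: rhs = 17, matching y values: none (0 points).
  x = 18: rhs = 22, matching y values: none (0 points).
  x = 19: rhs = 20, matching y values: none (0 points).
  x = 20: rhs = 17, matching y values: none (0 points).
  x = 21: rhs = 19, matching y values: none (0 points).
  x = 22: rhs = 9, matching y values: 3, 20 (2 points).
Total affine count: 15.
Full point count |E(F_23)| = 15 + 1 = 16.
Hasse bound: |16 − (23+1)| = |-8| = 8 ≤ 2√23 ≈ 9.5917 ✓.


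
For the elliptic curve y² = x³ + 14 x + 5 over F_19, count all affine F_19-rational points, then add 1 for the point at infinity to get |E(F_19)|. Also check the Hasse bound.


Affine points = {(0, 9), (0, 10), (1, 1), (1, 18), (3, 6), (3, 13), (4, 7), (4, 12), (6, 1), (6, 18), (7, 3), (7, 16), (9, 9), (9, 10), (10, 9), (10, 10), (12, 1), (12, 18), (13, 3), (13, 16), (14, 0), (17, 8), (17, 11), (18, 3), (18, 16)}; affine count = 25; |E(F_19)| = 26.

Discriminant check: Δ ∝ 4a³ + 27b² = 4·14³ + 27·5² = 4·2744 + 27·25 ≡ 4 (mod 19). Nonzero ⇒ E is nonsingular.
For each x ∈ F_19, compute rhs = x³ + 14·x + 5 mod 19, then count y ∈ F_19 with y² ≡ rhs.
  x = 0: rhs = 5, matching y values: 9, 10 (2 points).
  x = 1: rhs = 1, matching y values: 1, 18 (2 points).
  x = 2: rhs = 3, matching y values: none (0 points).
  x = 3: rhs = 17, matching y values: 6, 13 (2 points).
  x = 4: rhs = 11, matching y values: 7, 12 (2 points).
  x = 5: rhs = 10, matching y values: none (0 points).
  x = 6: rhs = 1, matching y values: 1, 18 (2 points).
  x = 7: rhs = 9, matching y values: 3, 16 (2 points).
  x = 8: rhs = 2, matching y values: none (0 points).
  x = 9: rhs = 5, matching y values: 9, 10 (2 points).
  x = 10: rhs = 5, matching y values: 9, 10 (2 points).
  x = 11: rhs = 8, matching y values: none (0 points).
  x = 12: rhs = 1, matching y values: 1, 18 (2 points).
  x = 13: rhs = 9, matching y values: 3, 16 (2 points).
  x = 14: rhs = 0, matching y values: 0 (1 points).
  x = 15: rhs = 18, matching y values: none (0 points).
  x = 16: rhs = 12, matching y values: none (0 points).
  x = 17: rhs = 7, matching y values: 8, 11 (2 points).
  x = 18: rhs = 9, matching y values: 3, 16 (2 points).
Total affine count: 25.
Full point count |E(F_19)| = 25 + 1 = 26.
Hasse bound: |26 − (19+1)| = |6| = 6 ≤ 2√19 ≈ 8.7178 ✓.


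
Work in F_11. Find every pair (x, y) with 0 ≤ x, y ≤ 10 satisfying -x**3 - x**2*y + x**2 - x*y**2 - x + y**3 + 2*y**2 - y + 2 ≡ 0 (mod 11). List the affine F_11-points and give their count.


Affine F_11-points: {(0, 3), (1, 8), (2, 10), (3, 4), (3, 9), (3, 10), (4, 8), (8, 10), (10, 8)}; count = 9.

For each of the 121 pairs (x, y) ∈ F_11², evaluate f(x, y) mod 11. Record the zeros.
  x = 0: [0↦2, 1↦4, 2↦5, 3↦0, 4↦6, 5↦7, 6↦9, 7↦7, 8↦7, 9↦4, 10↦4]  zeros at y ∈ {3}
  x = 1: [0↦1, 1↦1, 2↦9, 3↦9, 4↦7, 5↦9, 6↦10, 7↦5, 8↦0, 9↦1, 10↦3]  zeros at y ∈ {8}
  x = 2: [0↦7, 1↦3, 2↦5, 3↦8, 4↦7, 5↦8, 6↦6, 7↦7, 8↦6, 9↦9, 10↦0]  zeros at y ∈ {10}
  x = 3: [0↦3, 1↦4, 2↦9, 3↦2, 4↦0, 5↦9, 6↦2, 7↦7, 8↦8, 9↦0, 10↦0]  zeros at y ∈ {4, 9, 10}
  x = 4: [0↦5, 1↦9, 2↦4, 3↦7, 4↦2, 5↦6, 6↦3, 7↦10, 8↦0, 9↦1, 10↦8]  zeros at y ∈ {8}
  x = 5: [0↦7, 1↦1, 2↦6, 3↦6, 4↦7, 5↦4, 6↦3, 7↦10, 8↦9, 9↦6, 10↦7]  zeros at y ∈ ∅
  x = 6: [0↦3, 1↦7, 2↦9, 3↦4, 4↦9, 5↦8, 6↦7, 7↦1, 8↦7, 9↦9, 10↦2]  zeros at y ∈ ∅
  x = 7: [0↦9, 1↦10, 2↦7, 3↦6, 4↦2, 5↦1, 6↦9, 7↦10, 8↦10, 9↦4, 10↦9]  zeros at y ∈ ∅
  x = 8: [0↦8, 1↦4, 2↦5, 3↦6, 4↦2, 5↦10, 6↦3, 7↦9, 8↦1, 9↦7, 10↦0]  zeros at y ∈ {10}
  x = 9: [0↦5, 1↦5, 2↦8, 3↦9, 4↦3, 5↦7, 6↦5, 7↦3, 8↦7, 9↦1, 10↦2]  zeros at y ∈ ∅
  x = 10: [0↦5, 1↦7, 2↦10, 3↦9, 4↦10, 5↦8, 6↦9, 7↦8, 8↦0, 9↦2, 10↦9]  zeros at y ∈ {8}
Collecting zeros: affine points = {(0, 3), (1, 8), (2, 10), (3, 4), (3, 9), (3, 10), (4, 8), (8, 10), (10, 8)}.
Total count |C(F_11)_aff| = 9.
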